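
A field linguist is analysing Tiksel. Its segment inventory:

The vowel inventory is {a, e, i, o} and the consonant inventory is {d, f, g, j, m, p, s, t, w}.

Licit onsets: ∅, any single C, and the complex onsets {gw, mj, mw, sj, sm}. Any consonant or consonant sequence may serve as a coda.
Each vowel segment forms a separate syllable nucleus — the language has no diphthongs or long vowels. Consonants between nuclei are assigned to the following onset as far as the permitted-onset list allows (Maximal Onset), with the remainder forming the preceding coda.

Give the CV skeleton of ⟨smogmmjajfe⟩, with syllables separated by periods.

Vowels present: o, a, e; each is a nucleus, giving 3 syllables.
V1 /o/ – V2 /a/: cluster /gmmj/ — the longest permitted-onset suffix is /mj/; onset = /mj/, preceding coda = /gm/.
V2 /a/ – V3 /e/: cluster /jf/ — the longest permitted-onset suffix is /f/; onset = /f/, preceding coda = /j/.
Result: smogm.mjaj.fe.
Mapping each syllable to C/V: /smogm/ → CCVCC, /mjaj/ → CCVC, /fe/ → CV.

CCVCC.CCVC.CV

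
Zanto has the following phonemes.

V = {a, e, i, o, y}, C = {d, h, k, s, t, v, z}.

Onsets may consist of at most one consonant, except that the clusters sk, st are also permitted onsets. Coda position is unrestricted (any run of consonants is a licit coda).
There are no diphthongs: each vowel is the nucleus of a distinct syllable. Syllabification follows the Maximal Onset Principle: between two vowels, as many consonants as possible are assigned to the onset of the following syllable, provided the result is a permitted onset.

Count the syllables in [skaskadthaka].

Nuclei (vowels): a, a, a, a → 4 syllables.

4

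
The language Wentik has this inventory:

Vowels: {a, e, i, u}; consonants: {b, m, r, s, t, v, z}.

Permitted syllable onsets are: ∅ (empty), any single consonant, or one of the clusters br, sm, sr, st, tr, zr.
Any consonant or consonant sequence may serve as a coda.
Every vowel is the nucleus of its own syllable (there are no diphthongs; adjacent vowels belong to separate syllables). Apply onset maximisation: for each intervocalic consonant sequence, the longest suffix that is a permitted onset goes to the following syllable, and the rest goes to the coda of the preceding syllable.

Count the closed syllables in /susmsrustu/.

The vowels are u, u, u — 3 nuclei, so 3 syllables.
/u…u/ gap (V1→V2): /smsr/ — longest licit onset from the right is /sr/, leaving /sm/ as coda.
/u…u/ gap (V2→V3): cluster /st/ — /st/ is itself a permitted onset, so the whole cluster goes right; preceding coda = ∅.
Putting it together: susm.sru.stu.
Classifying each syllable: /susm/ (closed), /sru/ (open), /stu/ (open).
Closed syllables: 1.

1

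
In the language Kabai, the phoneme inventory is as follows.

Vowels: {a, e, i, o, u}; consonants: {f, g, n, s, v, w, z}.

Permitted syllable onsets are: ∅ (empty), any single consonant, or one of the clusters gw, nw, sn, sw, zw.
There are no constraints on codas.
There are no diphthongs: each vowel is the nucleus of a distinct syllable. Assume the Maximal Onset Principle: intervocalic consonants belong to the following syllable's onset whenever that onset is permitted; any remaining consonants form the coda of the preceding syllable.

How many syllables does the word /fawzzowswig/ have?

3

Vowels present: a, o, i; each is a nucleus, giving 3 syllables.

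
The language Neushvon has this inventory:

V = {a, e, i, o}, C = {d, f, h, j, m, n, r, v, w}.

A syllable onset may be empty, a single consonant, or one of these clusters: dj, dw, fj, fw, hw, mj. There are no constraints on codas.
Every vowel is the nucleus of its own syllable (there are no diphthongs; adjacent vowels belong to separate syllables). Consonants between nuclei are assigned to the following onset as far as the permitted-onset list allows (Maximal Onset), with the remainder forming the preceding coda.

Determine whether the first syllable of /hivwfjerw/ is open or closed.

closed

Vowels present: i, e; each is a nucleus, giving 2 syllables.
σ1/σ2 boundary: cluster /vwfj/ — the longest permitted-onset suffix is /fj/; onset = /fj/, preceding coda = /vw/.
Result: hivw.fjerw.
Syllable 1 is /hivw/ with coda /vw/, so it is closed.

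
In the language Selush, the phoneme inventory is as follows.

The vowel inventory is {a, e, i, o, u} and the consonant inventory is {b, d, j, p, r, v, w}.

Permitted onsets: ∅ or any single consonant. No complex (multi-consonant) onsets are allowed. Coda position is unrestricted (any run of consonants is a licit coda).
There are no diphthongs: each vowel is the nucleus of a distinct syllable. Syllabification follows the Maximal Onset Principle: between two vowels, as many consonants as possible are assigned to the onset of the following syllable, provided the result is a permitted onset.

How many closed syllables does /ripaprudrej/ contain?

Vowels present: i, a, u, e; each is a nucleus, giving 4 syllables.
Between /i/ (V1) and /a/ (V2): just /p/ — single C goes to the following onset.
Between /a/ (V2) and /u/ (V3): /pr/ splits as /p/ + /r/ (/r/ is the longest suffix that is a licit onset).
Between /u/ (V3) and /e/ (V4): cluster /dr/ — the longest permitted-onset suffix is /r/; onset = /r/, preceding coda = /d/.
Syllabification: ri.pap.rud.rej.
Classifying each syllable: /ri/ (open), /pap/ (closed), /rud/ (closed), /rej/ (closed).
Closed syllables: 3.

3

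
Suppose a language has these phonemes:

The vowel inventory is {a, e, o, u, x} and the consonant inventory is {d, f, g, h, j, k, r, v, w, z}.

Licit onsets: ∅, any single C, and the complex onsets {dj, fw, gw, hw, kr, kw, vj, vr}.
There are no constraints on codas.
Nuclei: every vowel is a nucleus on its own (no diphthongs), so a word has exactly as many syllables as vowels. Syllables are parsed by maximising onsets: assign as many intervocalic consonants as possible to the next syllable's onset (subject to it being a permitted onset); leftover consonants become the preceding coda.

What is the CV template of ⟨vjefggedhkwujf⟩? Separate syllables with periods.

The vowels are e, e, u — 3 nuclei, so 3 syllables.
/e…e/ gap (V1→V2): cluster /fgg/ — the longest permitted-onset suffix is /g/; onset = /g/, preceding coda = /fg/.
/e…u/ gap (V2→V3): /dhkw/ — longest licit onset from the right is /kw/, leaving /dh/ as coda.
Putting it together: vjefg.gedh.kwujf.
Mapping each syllable to C/V: /vjefg/ → CCVCC, /gedh/ → CVCC, /kwujf/ → CCVCC.

CCVCC.CVCC.CCVCC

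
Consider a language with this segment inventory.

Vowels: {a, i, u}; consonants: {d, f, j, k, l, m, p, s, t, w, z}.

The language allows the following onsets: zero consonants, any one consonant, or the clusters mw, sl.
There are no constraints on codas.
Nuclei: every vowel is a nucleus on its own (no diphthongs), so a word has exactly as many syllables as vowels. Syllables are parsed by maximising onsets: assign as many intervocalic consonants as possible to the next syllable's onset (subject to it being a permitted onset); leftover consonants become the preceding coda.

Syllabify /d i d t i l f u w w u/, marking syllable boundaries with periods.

Nuclei (vowels): i, i, u, u → 4 syllables.
Between /i/ (V1) and /i/ (V2): /dt/ — longest licit onset from the right is /t/, leaving /d/ as coda.
Between /i/ (V2) and /u/ (V3): cluster /lf/ — the longest permitted-onset suffix is /f/; onset = /f/, preceding coda = /l/.
Between /u/ (V3) and /u/ (V4): /ww/ splits as /w/ + /w/ (/w/ is the longest suffix that is a licit onset).

did.til.fuw.wu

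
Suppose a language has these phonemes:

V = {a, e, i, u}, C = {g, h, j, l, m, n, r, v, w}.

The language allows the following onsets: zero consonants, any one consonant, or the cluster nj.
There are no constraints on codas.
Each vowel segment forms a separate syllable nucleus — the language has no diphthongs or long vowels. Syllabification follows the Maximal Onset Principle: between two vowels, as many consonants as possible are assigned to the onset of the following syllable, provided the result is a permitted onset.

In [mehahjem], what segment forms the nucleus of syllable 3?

Vowels present: e, a, e; each is a nucleus, giving 3 syllables.
The third nucleus (vowel 3 from the left) is /e/.

e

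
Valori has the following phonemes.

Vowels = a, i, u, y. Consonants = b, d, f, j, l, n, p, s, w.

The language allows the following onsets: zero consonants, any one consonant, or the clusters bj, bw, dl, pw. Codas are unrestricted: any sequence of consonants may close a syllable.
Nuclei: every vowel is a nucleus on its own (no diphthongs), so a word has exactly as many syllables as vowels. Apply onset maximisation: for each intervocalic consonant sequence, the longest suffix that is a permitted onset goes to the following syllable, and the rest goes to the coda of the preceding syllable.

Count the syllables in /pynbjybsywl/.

3

The vowels are y, y, y — 3 nuclei, so 3 syllables.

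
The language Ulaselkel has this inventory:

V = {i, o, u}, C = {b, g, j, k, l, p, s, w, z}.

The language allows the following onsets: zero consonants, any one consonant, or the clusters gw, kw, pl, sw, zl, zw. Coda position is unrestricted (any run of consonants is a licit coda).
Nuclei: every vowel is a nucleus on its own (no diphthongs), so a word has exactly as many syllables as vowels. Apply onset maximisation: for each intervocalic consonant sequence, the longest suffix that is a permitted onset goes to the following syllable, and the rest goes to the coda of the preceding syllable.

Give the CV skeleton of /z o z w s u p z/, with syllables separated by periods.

CVCC.CVCC

The vowels are o, u — 2 nuclei, so 2 syllables.
V1 /o/ – V2 /u/: /zws/; trying suffixes from longest down, /s/ is the first permitted one, so coda /zw/ | onset /s/.
So the parse is zozw.supz.
Mapping each syllable to C/V: /zozw/ → CVCC, /supz/ → CVCC.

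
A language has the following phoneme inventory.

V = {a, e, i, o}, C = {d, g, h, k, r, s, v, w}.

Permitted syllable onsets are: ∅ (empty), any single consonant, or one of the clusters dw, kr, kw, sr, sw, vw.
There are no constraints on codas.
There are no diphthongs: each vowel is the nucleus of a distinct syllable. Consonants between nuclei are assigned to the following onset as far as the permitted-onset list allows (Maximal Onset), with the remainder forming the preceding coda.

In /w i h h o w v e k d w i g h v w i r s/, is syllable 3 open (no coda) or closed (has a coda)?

closed

Nuclei (vowels): i, o, e, i, i → 5 syllables.
σ1/σ2 boundary: /hh/ — longest licit onset from the right is /h/, leaving /h/ as coda.
σ2/σ3 boundary: /wv/; trying suffixes from longest down, /v/ is the first permitted one, so coda /w/ | onset /v/.
σ3/σ4 boundary: /kdw/ splits as /k/ + /dw/ (/dw/ is the longest suffix that is a licit onset).
σ4/σ5 boundary: /ghvw/; trying suffixes from longest down, /vw/ is the first permitted one, so coda /gh/ | onset /vw/.
So the parse is wih.how.vek.dwigh.vwirs.
Syllable 3 is /vek/ with coda /k/, so it is closed.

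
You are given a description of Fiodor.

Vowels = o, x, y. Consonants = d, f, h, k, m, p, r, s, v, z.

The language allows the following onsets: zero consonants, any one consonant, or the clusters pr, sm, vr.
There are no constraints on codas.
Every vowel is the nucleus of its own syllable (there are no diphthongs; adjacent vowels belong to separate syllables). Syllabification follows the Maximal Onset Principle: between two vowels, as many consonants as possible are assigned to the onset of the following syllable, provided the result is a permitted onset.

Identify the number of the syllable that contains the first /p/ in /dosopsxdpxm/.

2

Vowels present: o, o, x, x; each is a nucleus, giving 4 syllables.
V1 /o/ – V2 /o/: just /s/ — single C goes to the following onset.
V2 /o/ – V3 /x/: cluster /ps/ — the longest permitted-onset suffix is /s/; onset = /s/, preceding coda = /p/.
V3 /x/ – V4 /x/: /dp/; trying suffixes from longest down, /p/ is the first permitted one, so coda /d/ | onset /p/.
So the parse is do.sop.sxd.pxm.
The first /p/ is in the coda of syllable 2 (/sop/).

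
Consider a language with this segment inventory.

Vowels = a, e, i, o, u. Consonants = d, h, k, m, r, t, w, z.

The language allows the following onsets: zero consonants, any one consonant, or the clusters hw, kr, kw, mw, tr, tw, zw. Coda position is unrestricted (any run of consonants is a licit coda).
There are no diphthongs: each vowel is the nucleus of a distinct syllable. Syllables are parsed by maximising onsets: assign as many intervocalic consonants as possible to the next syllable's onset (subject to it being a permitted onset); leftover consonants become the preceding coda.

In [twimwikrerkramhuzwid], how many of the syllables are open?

3

The vowels are i, i, e, a, u, i — 6 nuclei, so 6 syllables.
σ1/σ2 boundary: /mw/ is a licit onset in full, so it all attaches to the next syllable.
σ2/σ3 boundary: cluster /kr/ — /kr/ is itself a permitted onset, so the whole cluster goes right; preceding coda = ∅.
σ3/σ4 boundary: /rkr/ splits as /r/ + /kr/ (/kr/ is the longest suffix that is a licit onset).
σ4/σ5 boundary: /mh/; trying suffixes from longest down, /h/ is the first permitted one, so coda /m/ | onset /h/.
σ5/σ6 boundary: cluster /zw/ — /zw/ is itself a permitted onset, so the whole cluster goes right; preceding coda = ∅.
Putting it together: twi.mwi.krer.kram.hu.zwid.
Classifying each syllable: /twi/ (open), /mwi/ (open), /krer/ (closed), /kram/ (closed), /hu/ (open), /zwid/ (closed).
Open syllables: 3.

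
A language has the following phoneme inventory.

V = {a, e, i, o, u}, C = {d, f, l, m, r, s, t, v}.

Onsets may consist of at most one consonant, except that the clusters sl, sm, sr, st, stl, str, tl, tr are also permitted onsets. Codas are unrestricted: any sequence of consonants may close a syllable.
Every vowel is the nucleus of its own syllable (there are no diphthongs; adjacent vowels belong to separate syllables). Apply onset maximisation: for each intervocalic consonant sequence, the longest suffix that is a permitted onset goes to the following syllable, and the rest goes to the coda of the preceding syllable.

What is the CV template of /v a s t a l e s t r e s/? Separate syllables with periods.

Nuclei (vowels): a, a, e, e → 4 syllables.
Between /a/ (V1) and /a/ (V2): /st/ — entire cluster is a permitted onset → onset /st/, coda ∅.
Between /a/ (V2) and /e/ (V3): just /l/ — single C goes to the following onset.
Between /e/ (V3) and /e/ (V4): /str/ — entire cluster is a permitted onset → onset /str/, coda ∅.
Result: va.sta.le.stres.
Mapping each syllable to C/V: /va/ → CV, /sta/ → CCV, /le/ → CV, /stres/ → CCCVC.

CV.CCV.CV.CCCVC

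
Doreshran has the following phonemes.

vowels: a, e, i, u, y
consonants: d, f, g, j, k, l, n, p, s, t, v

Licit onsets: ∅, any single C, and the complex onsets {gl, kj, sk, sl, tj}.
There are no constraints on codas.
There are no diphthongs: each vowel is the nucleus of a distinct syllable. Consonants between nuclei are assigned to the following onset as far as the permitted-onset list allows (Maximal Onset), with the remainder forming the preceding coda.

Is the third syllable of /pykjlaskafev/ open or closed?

Vowels present: y, a, a, e; each is a nucleus, giving 4 syllables.
V1 /y/ – V2 /a/: /kjl/; trying suffixes from longest down, /l/ is the first permitted one, so coda /kj/ | onset /l/.
V2 /a/ – V3 /a/: cluster /sk/ — /sk/ is itself a permitted onset, so the whole cluster goes right; preceding coda = ∅.
V3 /a/ – V4 /e/: just /f/ — single C goes to the following onset.
Syllabification: pykj.la.ska.fev.
Syllable 3 is /ska/; it ends in its nucleus with no coda, so it is open.

open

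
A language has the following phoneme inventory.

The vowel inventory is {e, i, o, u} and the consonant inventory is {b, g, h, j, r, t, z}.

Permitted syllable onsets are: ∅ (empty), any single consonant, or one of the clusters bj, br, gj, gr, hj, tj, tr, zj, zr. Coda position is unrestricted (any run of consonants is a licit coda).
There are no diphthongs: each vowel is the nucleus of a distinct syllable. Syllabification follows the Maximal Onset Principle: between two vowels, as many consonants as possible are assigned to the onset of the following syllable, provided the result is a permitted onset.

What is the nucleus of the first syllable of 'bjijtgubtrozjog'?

The vowels are i, u, o, o — 4 nuclei, so 4 syllables.
The first nucleus (vowel 1 from the left) is /i/.

i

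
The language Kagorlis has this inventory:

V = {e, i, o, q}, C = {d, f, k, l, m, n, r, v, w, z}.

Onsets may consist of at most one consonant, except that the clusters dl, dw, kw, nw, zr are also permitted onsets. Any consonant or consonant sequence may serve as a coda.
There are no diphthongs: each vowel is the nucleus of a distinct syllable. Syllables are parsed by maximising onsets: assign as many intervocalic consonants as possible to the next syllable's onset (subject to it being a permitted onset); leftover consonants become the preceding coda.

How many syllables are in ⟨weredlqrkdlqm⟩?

The vowels are e, e, q, q — 4 nuclei, so 4 syllables.

4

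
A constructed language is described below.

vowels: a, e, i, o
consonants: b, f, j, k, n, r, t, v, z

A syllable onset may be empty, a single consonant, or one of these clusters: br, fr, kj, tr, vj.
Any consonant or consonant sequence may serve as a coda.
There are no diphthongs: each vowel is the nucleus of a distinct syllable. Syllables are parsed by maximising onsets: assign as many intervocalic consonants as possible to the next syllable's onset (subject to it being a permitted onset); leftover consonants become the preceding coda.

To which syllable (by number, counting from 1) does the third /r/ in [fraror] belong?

2

Vowels present: a, o; each is a nucleus, giving 2 syllables.
/a…o/ gap (V1→V2): /r/ → onset of the next syllable (single consonants are always licit onsets).
Syllabification: fra.ror.
The third /r/ is in the coda of syllable 2 (/ror/).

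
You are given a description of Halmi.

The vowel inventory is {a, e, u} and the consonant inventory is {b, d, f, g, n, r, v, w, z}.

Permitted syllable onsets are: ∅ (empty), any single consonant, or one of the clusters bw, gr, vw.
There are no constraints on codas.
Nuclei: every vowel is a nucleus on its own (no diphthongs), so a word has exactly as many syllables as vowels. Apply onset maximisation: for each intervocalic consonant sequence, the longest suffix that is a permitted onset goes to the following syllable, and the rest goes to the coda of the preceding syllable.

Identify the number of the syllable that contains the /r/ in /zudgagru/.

The vowels are u, a, u — 3 nuclei, so 3 syllables.
/u…a/ gap (V1→V2): /dg/ — longest licit onset from the right is /g/, leaving /d/ as coda.
/a…u/ gap (V2→V3): /gr/ — entire cluster is a permitted onset → onset /gr/, coda ∅.
Syllabification: zud.ga.gru.
The /r/ is in the onset of syllable 3 (/gru/).

3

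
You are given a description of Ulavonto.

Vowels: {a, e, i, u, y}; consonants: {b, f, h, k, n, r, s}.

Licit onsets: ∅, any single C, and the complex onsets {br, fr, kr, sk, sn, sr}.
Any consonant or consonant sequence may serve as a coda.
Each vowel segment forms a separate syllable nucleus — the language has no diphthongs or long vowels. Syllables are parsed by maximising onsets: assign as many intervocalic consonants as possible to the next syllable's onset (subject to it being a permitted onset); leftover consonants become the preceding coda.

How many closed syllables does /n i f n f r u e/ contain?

Nuclei (vowels): i, u, e → 3 syllables.
/i…u/ gap (V1→V2): cluster /fnfr/ — the longest permitted-onset suffix is /fr/; onset = /fr/, preceding coda = /fn/.
/u…e/ gap (V2→V3): no consonants, so the boundary falls immediately after /u/.
Syllabification: nifn.fru.e.
Classifying each syllable: /nifn/ (closed), /fru/ (open), /e/ (open).
Closed syllables: 1.

1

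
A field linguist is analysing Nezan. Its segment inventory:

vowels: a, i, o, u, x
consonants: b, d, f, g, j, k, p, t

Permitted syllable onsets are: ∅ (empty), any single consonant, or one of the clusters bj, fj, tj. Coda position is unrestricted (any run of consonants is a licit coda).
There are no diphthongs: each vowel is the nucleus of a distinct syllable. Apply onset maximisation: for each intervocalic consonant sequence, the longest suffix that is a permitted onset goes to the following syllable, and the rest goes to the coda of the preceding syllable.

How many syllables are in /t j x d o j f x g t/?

Vowels present: x, o, x; each is a nucleus, giving 3 syllables.

3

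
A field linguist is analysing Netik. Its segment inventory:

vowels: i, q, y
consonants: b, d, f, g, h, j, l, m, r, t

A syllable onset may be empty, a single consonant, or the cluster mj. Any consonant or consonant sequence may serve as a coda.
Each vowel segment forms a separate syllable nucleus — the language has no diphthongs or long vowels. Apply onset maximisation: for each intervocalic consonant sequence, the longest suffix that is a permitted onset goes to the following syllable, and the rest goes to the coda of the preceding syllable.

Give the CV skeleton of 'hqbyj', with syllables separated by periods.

CV.CVC

Vowels present: q, y; each is a nucleus, giving 2 syllables.
/q…y/ gap (V1→V2): just /b/ — single C goes to the following onset.
Putting it together: hq.byj.
Mapping each syllable to C/V: /hq/ → CV, /byj/ → CVC.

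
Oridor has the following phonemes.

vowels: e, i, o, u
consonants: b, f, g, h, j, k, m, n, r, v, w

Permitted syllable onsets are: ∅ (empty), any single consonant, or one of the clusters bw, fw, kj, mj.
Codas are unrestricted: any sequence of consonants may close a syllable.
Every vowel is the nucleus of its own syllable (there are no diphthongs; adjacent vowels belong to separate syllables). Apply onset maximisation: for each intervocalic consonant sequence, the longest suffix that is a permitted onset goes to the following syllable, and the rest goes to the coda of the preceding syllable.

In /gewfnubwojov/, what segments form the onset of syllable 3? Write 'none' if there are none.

bw

Nuclei (vowels): e, u, o, o → 4 syllables.
/e…u/ gap (V1→V2): /wfn/ — longest licit onset from the right is /n/, leaving /wf/ as coda.
/u…o/ gap (V2→V3): /bw/ — entire cluster is a permitted onset → onset /bw/, coda ∅.
/o…o/ gap (V3→V4): /j/ → onset of the next syllable (single consonants are always licit onsets).
Result: gewf.nu.bwo.jov.
Syllable 3 is /bwo/: onset /bw/, nucleus /o/, coda ∅.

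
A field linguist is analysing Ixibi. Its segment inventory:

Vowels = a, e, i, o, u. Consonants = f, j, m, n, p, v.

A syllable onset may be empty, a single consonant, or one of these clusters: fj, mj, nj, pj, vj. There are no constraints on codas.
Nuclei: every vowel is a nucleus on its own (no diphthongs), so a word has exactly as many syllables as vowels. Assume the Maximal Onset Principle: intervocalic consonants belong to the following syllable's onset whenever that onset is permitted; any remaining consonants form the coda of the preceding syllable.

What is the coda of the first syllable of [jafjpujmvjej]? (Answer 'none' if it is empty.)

Nuclei (vowels): a, u, e → 3 syllables.
/a…u/ gap (V1→V2): cluster /fjp/ — the longest permitted-onset suffix is /p/; onset = /p/, preceding coda = /fj/.
/u…e/ gap (V2→V3): cluster /jmvj/ — the longest permitted-onset suffix is /vj/; onset = /vj/, preceding coda = /jm/.
Result: jafj.pujm.vjej.
Syllable 1 is /jafj/: onset /j/, nucleus /a/, coda /fj/.

fj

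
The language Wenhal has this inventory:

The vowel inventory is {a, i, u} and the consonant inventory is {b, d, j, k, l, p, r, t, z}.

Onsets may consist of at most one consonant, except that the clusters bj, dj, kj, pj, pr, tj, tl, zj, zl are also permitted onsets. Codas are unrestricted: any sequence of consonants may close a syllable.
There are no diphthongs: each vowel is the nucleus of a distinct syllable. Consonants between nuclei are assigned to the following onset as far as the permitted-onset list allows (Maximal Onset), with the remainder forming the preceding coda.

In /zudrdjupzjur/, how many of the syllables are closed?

3

The vowels are u, u, u — 3 nuclei, so 3 syllables.
V1 /u/ – V2 /u/: /drdj/ splits as /dr/ + /dj/ (/dj/ is the longest suffix that is a licit onset).
V2 /u/ – V3 /u/: /pzj/ splits as /p/ + /zj/ (/zj/ is the longest suffix that is a licit onset).
Putting it together: zudr.djup.zjur.
Classifying each syllable: /zudr/ (closed), /djup/ (closed), /zjur/ (closed).
Closed syllables: 3.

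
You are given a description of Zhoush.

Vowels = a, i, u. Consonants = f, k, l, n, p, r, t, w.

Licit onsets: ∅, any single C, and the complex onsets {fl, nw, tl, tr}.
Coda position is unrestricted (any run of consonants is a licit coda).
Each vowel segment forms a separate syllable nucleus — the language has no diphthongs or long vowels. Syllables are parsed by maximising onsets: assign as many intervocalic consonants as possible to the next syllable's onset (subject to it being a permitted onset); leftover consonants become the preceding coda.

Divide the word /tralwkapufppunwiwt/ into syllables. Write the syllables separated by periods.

tralw.ka.pufp.pu.nwiwt

Vowels present: a, a, u, u, i; each is a nucleus, giving 5 syllables.
V1 /a/ – V2 /a/: /lwk/ splits as /lw/ + /k/ (/k/ is the longest suffix that is a licit onset).
V2 /a/ – V3 /u/: /p/ is a single consonant, so it becomes the next onset.
V3 /u/ – V4 /u/: cluster /fpp/ — the longest permitted-onset suffix is /p/; onset = /p/, preceding coda = /fp/.
V4 /u/ – V5 /i/: /nw/ is a licit onset in full, so it all attaches to the next syllable.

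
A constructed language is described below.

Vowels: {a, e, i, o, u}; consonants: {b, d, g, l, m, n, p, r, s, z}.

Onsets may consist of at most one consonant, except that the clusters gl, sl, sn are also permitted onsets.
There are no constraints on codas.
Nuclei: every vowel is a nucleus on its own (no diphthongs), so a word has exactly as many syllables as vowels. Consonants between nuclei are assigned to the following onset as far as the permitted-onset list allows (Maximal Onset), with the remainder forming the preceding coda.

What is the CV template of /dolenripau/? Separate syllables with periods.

CV.CVC.CV.CV.V

Nuclei (vowels): o, e, i, a, u → 5 syllables.
Between /o/ (V1) and /e/ (V2): just /l/ — single C goes to the following onset.
Between /e/ (V2) and /i/ (V3): cluster /nr/ — the longest permitted-onset suffix is /r/; onset = /r/, preceding coda = /n/.
Between /i/ (V3) and /a/ (V4): /p/ → onset of the next syllable (single consonants are always licit onsets).
Between /a/ (V4) and /u/ (V5): hiatus — the boundary sits between the two vowels.
So the parse is do.len.ri.pa.u.
Mapping each syllable to C/V: /do/ → CV, /len/ → CVC, /ri/ → CV, /pa/ → CV, /u/ → V.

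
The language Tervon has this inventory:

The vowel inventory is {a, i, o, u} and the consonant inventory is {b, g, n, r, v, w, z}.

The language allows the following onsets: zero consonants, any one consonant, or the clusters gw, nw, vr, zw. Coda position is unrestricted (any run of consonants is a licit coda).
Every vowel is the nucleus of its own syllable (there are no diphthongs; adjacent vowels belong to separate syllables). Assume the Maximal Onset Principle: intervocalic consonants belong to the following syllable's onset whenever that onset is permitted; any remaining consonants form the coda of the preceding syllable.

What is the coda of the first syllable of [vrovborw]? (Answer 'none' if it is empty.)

v

Vowels present: o, o; each is a nucleus, giving 2 syllables.
Between /o/ (V1) and /o/ (V2): cluster /vb/ — the longest permitted-onset suffix is /b/; onset = /b/, preceding coda = /v/.
Syllabification: vrov.borw.
Syllable 1 is /vrov/: onset /vr/, nucleus /o/, coda /v/.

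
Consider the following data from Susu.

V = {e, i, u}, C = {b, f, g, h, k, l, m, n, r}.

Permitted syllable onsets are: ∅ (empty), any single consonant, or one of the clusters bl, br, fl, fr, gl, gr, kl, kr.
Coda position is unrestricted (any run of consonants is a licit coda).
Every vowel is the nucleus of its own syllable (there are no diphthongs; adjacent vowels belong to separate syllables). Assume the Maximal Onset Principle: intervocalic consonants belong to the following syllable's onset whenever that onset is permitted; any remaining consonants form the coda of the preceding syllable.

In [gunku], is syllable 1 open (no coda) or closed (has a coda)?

closed

Vowels present: u, u; each is a nucleus, giving 2 syllables.
V1 /u/ – V2 /u/: /nk/ — longest licit onset from the right is /k/, leaving /n/ as coda.
So the parse is gun.ku.
Syllable 1 is /gun/ with coda /n/, so it is closed.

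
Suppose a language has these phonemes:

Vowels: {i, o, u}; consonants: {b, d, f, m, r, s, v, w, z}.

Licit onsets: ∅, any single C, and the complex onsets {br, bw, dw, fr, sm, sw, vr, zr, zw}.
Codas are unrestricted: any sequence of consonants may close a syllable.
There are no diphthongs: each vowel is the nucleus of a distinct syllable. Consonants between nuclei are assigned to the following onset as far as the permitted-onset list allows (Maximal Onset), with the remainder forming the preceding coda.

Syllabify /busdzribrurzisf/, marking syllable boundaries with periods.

busd.zri.brur.zisf

The vowels are u, i, u, i — 4 nuclei, so 4 syllables.
Between /u/ (V1) and /i/ (V2): /sdzr/ splits as /sd/ + /zr/ (/zr/ is the longest suffix that is a licit onset).
Between /i/ (V2) and /u/ (V3): /br/ — entire cluster is a permitted onset → onset /br/, coda ∅.
Between /u/ (V3) and /i/ (V4): cluster /rz/ — the longest permitted-onset suffix is /z/; onset = /z/, preceding coda = /r/.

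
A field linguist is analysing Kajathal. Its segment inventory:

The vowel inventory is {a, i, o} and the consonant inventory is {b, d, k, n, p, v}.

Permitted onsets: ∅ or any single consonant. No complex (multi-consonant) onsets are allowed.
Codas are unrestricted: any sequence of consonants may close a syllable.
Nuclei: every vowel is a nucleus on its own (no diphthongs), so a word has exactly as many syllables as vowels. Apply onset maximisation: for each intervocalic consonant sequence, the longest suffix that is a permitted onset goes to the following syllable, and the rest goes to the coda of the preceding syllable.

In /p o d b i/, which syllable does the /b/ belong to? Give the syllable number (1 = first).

Nuclei (vowels): o, i → 2 syllables.
V1 /o/ – V2 /i/: /db/; trying suffixes from longest down, /b/ is the first permitted one, so coda /d/ | onset /b/.
Putting it together: pod.bi.
The /b/ is in the onset of syllable 2 (/bi/).

2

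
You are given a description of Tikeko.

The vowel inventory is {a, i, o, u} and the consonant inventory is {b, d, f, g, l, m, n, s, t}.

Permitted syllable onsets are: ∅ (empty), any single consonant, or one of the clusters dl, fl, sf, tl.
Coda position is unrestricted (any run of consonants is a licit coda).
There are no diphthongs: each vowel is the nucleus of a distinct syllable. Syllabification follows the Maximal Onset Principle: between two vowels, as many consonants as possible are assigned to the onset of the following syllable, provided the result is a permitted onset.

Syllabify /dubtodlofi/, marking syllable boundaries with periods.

dub.to.dlo.fi

Nuclei (vowels): u, o, o, i → 4 syllables.
Between /u/ (V1) and /o/ (V2): /bt/ splits as /b/ + /t/ (/t/ is the longest suffix that is a licit onset).
Between /o/ (V2) and /o/ (V3): cluster /dl/ — /dl/ is itself a permitted onset, so the whole cluster goes right; preceding coda = ∅.
Between /o/ (V3) and /i/ (V4): /f/ → onset of the next syllable (single consonants are always licit onsets).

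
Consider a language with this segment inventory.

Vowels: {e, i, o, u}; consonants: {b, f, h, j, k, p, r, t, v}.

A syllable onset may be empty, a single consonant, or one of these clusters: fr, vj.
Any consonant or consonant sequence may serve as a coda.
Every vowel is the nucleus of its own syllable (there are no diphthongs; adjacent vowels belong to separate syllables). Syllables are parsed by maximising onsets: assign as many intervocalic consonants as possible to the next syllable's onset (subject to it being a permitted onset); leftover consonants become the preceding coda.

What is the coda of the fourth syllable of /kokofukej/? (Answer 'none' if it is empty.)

j

The vowels are o, o, u, e — 4 nuclei, so 4 syllables.
σ1/σ2 boundary: /k/ → onset of the next syllable (single consonants are always licit onsets).
σ2/σ3 boundary: /f/ is a single consonant, so it becomes the next onset.
σ3/σ4 boundary: just /k/ — single C goes to the following onset.
Result: ko.ko.fu.kej.
Syllable 4 is /kej/: onset /k/, nucleus /e/, coda /j/.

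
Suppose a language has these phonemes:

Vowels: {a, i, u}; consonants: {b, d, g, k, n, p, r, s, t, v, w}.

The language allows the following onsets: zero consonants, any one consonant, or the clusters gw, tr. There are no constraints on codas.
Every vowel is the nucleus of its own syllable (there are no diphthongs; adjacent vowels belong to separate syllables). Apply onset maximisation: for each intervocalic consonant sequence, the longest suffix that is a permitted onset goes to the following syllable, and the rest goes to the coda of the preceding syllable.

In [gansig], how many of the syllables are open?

Nuclei (vowels): a, i → 2 syllables.
/a…i/ gap (V1→V2): /ns/; trying suffixes from longest down, /s/ is the first permitted one, so coda /n/ | onset /s/.
Syllabification: gan.sig.
Classifying each syllable: /gan/ (closed), /sig/ (closed).
Open syllables: 0.

0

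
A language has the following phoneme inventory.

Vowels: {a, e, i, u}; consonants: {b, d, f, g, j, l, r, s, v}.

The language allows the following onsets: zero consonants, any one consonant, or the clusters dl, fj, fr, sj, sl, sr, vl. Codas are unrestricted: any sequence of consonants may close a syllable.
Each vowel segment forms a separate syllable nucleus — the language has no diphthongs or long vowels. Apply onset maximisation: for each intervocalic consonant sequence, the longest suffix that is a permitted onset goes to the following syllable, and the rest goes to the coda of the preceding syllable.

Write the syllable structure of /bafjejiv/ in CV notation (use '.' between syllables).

CV.CCV.CVC

The vowels are a, e, i — 3 nuclei, so 3 syllables.
Between /a/ (V1) and /e/ (V2): cluster /fj/ — /fj/ is itself a permitted onset, so the whole cluster goes right; preceding coda = ∅.
Between /e/ (V2) and /i/ (V3): /j/ → onset of the next syllable (single consonants are always licit onsets).
Syllabification: ba.fje.jiv.
Mapping each syllable to C/V: /ba/ → CV, /fje/ → CCV, /jiv/ → CVC.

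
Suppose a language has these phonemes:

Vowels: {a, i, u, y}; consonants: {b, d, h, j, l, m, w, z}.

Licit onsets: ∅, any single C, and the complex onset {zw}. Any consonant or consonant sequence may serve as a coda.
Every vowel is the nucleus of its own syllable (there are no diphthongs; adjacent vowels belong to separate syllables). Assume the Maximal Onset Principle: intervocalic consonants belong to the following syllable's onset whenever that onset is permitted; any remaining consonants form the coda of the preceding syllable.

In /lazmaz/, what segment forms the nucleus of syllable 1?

Vowels present: a, a; each is a nucleus, giving 2 syllables.
The first nucleus (vowel 1 from the left) is /a/.

a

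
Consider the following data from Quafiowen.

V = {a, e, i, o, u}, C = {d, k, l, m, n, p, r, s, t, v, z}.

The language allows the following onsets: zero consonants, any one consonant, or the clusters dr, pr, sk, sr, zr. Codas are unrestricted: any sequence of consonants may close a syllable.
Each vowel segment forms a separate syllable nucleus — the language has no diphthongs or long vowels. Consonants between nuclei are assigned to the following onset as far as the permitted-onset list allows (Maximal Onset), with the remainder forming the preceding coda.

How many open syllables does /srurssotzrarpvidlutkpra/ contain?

1

The vowels are u, o, a, i, u, a — 6 nuclei, so 6 syllables.
/u…o/ gap (V1→V2): /rss/; trying suffixes from longest down, /s/ is the first permitted one, so coda /rs/ | onset /s/.
/o…a/ gap (V2→V3): cluster /tzr/ — the longest permitted-onset suffix is /zr/; onset = /zr/, preceding coda = /t/.
/a…i/ gap (V3→V4): /rpv/ splits as /rp/ + /v/ (/v/ is the longest suffix that is a licit onset).
/i…u/ gap (V4→V5): /dl/; trying suffixes from longest down, /l/ is the first permitted one, so coda /d/ | onset /l/.
/u…a/ gap (V5→V6): cluster /tkpr/ — the longest permitted-onset suffix is /pr/; onset = /pr/, preceding coda = /tk/.
So the parse is srurs.sot.zrarp.vid.lutk.pra.
Classifying each syllable: /srurs/ (closed), /sot/ (closed), /zrarp/ (closed), /vid/ (closed), /lutk/ (closed), /pra/ (open).
Open syllables: 1.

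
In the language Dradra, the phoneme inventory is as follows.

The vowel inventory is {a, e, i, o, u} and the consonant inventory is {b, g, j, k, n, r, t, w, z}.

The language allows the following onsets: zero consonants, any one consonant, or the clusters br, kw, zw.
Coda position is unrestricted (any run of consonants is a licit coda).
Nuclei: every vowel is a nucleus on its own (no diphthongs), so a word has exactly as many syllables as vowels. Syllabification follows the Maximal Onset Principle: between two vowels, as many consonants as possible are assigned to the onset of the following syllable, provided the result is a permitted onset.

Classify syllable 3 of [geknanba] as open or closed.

open

Vowels present: e, a, a; each is a nucleus, giving 3 syllables.
Between /e/ (V1) and /a/ (V2): cluster /kn/ — the longest permitted-onset suffix is /n/; onset = /n/, preceding coda = /k/.
Between /a/ (V2) and /a/ (V3): /nb/; trying suffixes from longest down, /b/ is the first permitted one, so coda /n/ | onset /b/.
Syllabification: gek.nan.ba.
Syllable 3 is /ba/; it ends in its nucleus with no coda, so it is open.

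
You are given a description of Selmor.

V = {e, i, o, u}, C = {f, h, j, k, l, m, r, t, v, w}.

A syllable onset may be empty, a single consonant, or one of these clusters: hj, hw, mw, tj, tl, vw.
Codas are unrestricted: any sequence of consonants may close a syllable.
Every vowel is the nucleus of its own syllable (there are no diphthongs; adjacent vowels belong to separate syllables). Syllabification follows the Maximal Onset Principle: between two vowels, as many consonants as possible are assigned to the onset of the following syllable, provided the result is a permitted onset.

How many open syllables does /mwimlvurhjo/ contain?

1

Nuclei (vowels): i, u, o → 3 syllables.
/i…u/ gap (V1→V2): /mlv/ — longest licit onset from the right is /v/, leaving /ml/ as coda.
/u…o/ gap (V2→V3): /rhj/ — longest licit onset from the right is /hj/, leaving /r/ as coda.
Result: mwiml.vur.hjo.
Classifying each syllable: /mwiml/ (closed), /vur/ (closed), /hjo/ (open).
Open syllables: 1.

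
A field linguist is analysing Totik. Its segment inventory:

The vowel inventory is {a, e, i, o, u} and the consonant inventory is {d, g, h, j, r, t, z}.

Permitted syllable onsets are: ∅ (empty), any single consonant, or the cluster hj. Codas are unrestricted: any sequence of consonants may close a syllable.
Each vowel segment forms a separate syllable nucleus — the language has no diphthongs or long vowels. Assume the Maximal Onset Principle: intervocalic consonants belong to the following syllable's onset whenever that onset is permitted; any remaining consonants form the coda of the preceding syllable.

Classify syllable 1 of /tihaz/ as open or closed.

The vowels are i, a — 2 nuclei, so 2 syllables.
V1 /i/ – V2 /a/: /h/ → onset of the next syllable (single consonants are always licit onsets).
Putting it together: ti.haz.
Syllable 1 is /ti/; it ends in its nucleus with no coda, so it is open.

open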